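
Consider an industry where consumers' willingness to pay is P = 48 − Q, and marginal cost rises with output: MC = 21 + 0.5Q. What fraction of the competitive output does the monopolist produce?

Monopoly sets MR = MC: 48 − 2Q = 21 + 0.5Q ⇒ Q = 10.8, P = 48 − 10.8 = 37.2.
Competitive equilibrium sets price equal to marginal cost: 48 − Q = 21 + 0.5Q, so Q = 18 and P = 30.
Ratio Q_m/Q_c = 10.8/18 = 0.6.

Q_m/Q_c = 0.6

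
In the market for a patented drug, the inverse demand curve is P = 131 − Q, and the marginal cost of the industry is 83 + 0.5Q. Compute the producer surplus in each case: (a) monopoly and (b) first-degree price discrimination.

Monopoly: PS = 460.8; Perfect PD: PS = 768

The monopolist equates marginal revenue to marginal cost: 131 − 2Q = 83 + 0.5Q, so Q = 19.2. From demand, P = 111.8.
PS = P·Q − VC(Q) = 111.8·19.2 − (83·19.2 + ½·0.5·19.2²) = 460.8.
With perfect price discrimination, output is the efficient level Q = 32 (where demand meets MC), but every buyer pays their willingness to pay: CS = 0 and PS = total surplus.
PS = ½·(131 − 83)·32 = 768.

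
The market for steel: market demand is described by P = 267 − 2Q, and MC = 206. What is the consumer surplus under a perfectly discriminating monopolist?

CS = 0

A perfectly discriminating monopolist sells every unit with P(Q) ≥ MC(Q), so output equals the competitive quantity Q = 30.5. Each buyer pays their reservation price, so CS = 0 and the firm captures all surplus.
CS = 0.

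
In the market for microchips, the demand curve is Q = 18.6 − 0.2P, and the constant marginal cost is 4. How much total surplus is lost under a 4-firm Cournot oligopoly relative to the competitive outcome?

Inverting demand: P = 93 − 5Q.
Under competition P = MC = 4, so Q = (93 − 4)/5 = 17.8.
With 4 symmetric Cournot firms, each firm's FOC gives 93 − 25q = 4, so q = 3.56, Q = 4·3.56 = 14.24, and P = 21.8.
DWL is the triangle between Q = 14.24 and Q = 17.8: ½·(17.8 − 14.24)·(21.8 − 4) = 31.684.

DWL = 31.684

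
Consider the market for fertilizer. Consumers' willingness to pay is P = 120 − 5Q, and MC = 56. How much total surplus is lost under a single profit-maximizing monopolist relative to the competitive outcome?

DWL = 102.4

Perfect competition: P = MC = 56, so 120 − 5Q = 56 and Q = 12.8.
Monopoly sets MR = MC: 120 − 10Q = 56 ⇒ Q = 6.4, P = 120 − 5·6.4 = 88.
DWL is the triangle between Q = 6.4 and Q = 12.8: ½·(12.8 − 6.4)·(88 − 56) = 102.4.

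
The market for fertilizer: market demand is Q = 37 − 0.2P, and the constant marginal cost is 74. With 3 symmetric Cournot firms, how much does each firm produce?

q_i = 5.55

Inverting demand: P = 185 − 5Q.
In a 3-firm Cournot equilibrium, symmetry and the first-order condition give q = (185 − 74)/(20) = 5.55. So Q = 16.65 and P = 101.75.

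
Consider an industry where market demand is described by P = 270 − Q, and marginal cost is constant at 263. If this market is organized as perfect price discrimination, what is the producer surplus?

Under first-degree price discrimination the firm charges each unit its demand price and produces up to where P = MC, i.e. Q = 7. Consumer surplus is zero; producer surplus equals total surplus.
PS = ½·(270 − 263)·7 = 24.5.

PS = 24.5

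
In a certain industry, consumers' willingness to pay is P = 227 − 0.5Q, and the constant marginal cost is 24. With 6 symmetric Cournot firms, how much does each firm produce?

In a 6-firm Cournot equilibrium, symmetry and the first-order condition give q = (227 − 24)/(3.5) = 58. So Q = 348 and P = 53.

q_i = 58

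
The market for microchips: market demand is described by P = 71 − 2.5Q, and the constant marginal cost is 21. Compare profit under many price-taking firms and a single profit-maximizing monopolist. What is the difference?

Under competition P = MC = 21, so Q = (71 − 21)/2.5 = 20.
Profit = (21 − 21)·20 = 0.
A monopolist chooses Q where MR = MC. MR = 71 − 5Q; setting this equal to 21 gives Q = 10 and P = 46.
Profit = (46 − 21)·10 = 250.
Change in profit: 250 − 0 = 250.

Profit rises by 250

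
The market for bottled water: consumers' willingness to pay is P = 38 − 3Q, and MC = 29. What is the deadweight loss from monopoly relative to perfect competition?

Competitive firms price at marginal cost: P = 29, giving Q = 3.
A monopolist chooses Q where MR = MC. MR = 38 − 6Q; setting this equal to 29 gives Q = 1.5 and P = 33.5.
DWL is the triangle between Q = 1.5 and Q = 3: ½·(3 − 1.5)·(33.5 − 29) = 3.375.

DWL = 3.375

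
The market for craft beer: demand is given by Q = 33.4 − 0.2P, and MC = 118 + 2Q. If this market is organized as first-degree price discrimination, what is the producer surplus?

PS = 171.5

Inverting demand: P = 167 − 5Q.
Under first-degree price discrimination the firm charges each unit its demand price and produces up to where P = MC, i.e. Q = 7. Consumer surplus is zero; producer surplus equals total surplus.
PS = ½·(167 − 118)·7 = 171.5.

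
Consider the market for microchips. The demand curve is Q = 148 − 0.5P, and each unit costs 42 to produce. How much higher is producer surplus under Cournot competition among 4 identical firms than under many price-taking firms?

Producer surplus rises by 5161.28

Inverting demand: P = 296 − 2Q.
Under competition P = MC = 42, so Q = (296 − 42)/2 = 127.
PS = (42 − 42)·127 = 0.
Cournot with 4 identical firms: the symmetric best-response condition is 296 − 10q = 42. Each firm produces q = 25.4, total output Q = 101.6, price P = 92.8.
PS = (92.8 − 42)·101.6 = 5161.28.
Change in producer surplus: 5161.28 − 0 = 5161.28.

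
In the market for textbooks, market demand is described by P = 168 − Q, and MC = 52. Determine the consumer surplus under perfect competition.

CS = 6728

Competitive firms price at marginal cost: P = 52, giving Q = 116.
CS = ½·(168 − 52)·116 = 6728.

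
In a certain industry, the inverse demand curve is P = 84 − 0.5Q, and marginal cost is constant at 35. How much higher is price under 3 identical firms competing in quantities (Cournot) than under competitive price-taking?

Price rises by 12.25

Under competition P = MC = 35, so Q = (84 − 35)/0.5 = 98.
With 3 symmetric Cournot firms, each firm's FOC gives 84 − 2q = 35, so q = 24.5, Q = 3·24.5 = 73.5, and P = 47.25.
Change in price: 47.25 − 35 = 12.25.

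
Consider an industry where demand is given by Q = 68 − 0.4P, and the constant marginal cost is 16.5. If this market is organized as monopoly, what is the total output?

Q = 30.7

Inverting demand: P = 170 − 2.5Q.
Monopoly sets MR = MC: 170 − 5Q = 16.5 ⇒ Q = 30.7, P = 170 − 2.5·30.7 = 93.25.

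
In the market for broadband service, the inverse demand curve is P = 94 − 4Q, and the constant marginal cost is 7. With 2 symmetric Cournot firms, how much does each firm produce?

Cournot with 2 identical firms: the symmetric best-response condition is 94 − 12q = 7. Each firm produces q = 7.25, total output Q = 14.5, price P = 36.

q_i = 7.25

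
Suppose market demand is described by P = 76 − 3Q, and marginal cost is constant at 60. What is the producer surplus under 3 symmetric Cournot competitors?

PS = 16

With 3 symmetric Cournot firms, each firm's FOC gives 76 − 12q = 60, so q = 4/3, Q = 3·4/3 = 4, and P = 64.
PS = (64 − 60)·4 = 16.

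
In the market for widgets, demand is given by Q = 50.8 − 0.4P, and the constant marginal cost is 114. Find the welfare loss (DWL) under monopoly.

Inverting demand: P = 127 − 2.5Q.
Competitive firms price at marginal cost: P = 114, giving Q = 5.2.
The monopolist equates marginal revenue to marginal cost: 127 − 5Q = 114, so Q = 2.6. From demand, P = 120.5.
DWL is the triangle between Q = 2.6 and Q = 5.2: ½·(5.2 − 2.6)·(120.5 − 114) = 8.45.

DWL = 8.45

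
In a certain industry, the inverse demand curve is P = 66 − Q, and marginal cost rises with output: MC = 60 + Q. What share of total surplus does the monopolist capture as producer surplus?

PS/TS = 0.75

A monopolist chooses Q where MR = MC. MR = 66 − 2Q; setting this equal to 60 + Q gives Q = 2 and P = 64.
CS = ½·(66 − 64)·2 = 2.
PS = P·Q − VC(Q) = 64·2 − (60·2 + ½·1·2²) = 6.
Share captured = PS/TS = 6/8 = 0.75.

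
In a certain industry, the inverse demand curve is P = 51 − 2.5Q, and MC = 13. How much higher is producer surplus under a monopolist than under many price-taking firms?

Competitive firms price at marginal cost: P = 13, giving Q = 15.2.
PS = (13 − 13)·15.2 = 0.
Monopoly sets MR = MC: 51 − 5Q = 13 ⇒ Q = 7.6, P = 51 − 2.5·7.6 = 32.
PS = (32 − 13)·7.6 = 144.4.
Change in producer surplus: 144.4 − 0 = 144.4.

PS rises by 144.4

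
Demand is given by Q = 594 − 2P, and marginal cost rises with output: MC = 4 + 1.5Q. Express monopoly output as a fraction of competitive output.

Inverting demand: P = 297 − 0.5Q.
Monopoly sets MR = MC: 297 − Q = 4 + 1.5Q ⇒ Q = 117.2, P = 297 − 0.5·117.2 = 238.4.
Competitive equilibrium sets price equal to marginal cost: 297 − 0.5Q = 4 + 1.5Q, so Q = 146.5 and P = 223.75.
Ratio Q_m/Q_c = 117.2/146.5 = 0.8.

Q_m/Q_c = 0.8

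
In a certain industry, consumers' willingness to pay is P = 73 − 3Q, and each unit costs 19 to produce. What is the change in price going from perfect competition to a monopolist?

Under competition P = MC = 19, so Q = (73 − 19)/3 = 18.
The monopolist equates marginal revenue to marginal cost: 73 − 6Q = 19, so Q = 9. From demand, P = 46.
Change in price: 46 − 19 = 27.

P rises by 27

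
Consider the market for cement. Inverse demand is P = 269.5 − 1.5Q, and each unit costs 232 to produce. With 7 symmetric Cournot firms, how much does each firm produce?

q_i = 3.125

Cournot with 7 identical firms: the symmetric best-response condition is 269.5 − 12q = 232. Each firm produces q = 3.125, total output Q = 21.875, price P = 3787/16.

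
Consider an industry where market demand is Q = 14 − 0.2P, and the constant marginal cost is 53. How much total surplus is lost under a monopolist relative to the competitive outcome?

DWL = 7.225

Inverting demand: P = 70 − 5Q.
Perfect competition: P = MC = 53, so 70 − 5Q = 53 and Q = 3.4.
Monopoly sets MR = MC: 70 − 10Q = 53 ⇒ Q = 1.7, P = 70 − 5·1.7 = 61.5.
DWL is the triangle between Q = 1.7 and Q = 3.4: ½·(3.4 − 1.7)·(61.5 − 53) = 7.225.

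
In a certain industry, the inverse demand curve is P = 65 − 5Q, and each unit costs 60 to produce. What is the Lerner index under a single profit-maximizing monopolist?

A monopolist chooses Q where MR = MC. MR = 65 − 10Q; setting this equal to 60 gives Q = 0.5 and P = 62.5.
Lerner index = (P − MC)/P = (62.5 − 60)/62.5 = 0.04.

Lerner index = 0.04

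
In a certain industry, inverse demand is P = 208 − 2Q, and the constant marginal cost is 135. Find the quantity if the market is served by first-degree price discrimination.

Under first-degree price discrimination the firm charges each unit its demand price and produces up to where P = MC, i.e. Q = 36.5. Consumer surplus is zero; producer surplus equals total surplus.

Q = 36.5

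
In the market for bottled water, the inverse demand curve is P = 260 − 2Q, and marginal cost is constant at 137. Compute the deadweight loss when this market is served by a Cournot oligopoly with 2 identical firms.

DWL = 420.25

Perfect competition: P = MC = 137, so 260 − 2Q = 137 and Q = 61.5.
With 2 symmetric Cournot firms, each firm's FOC gives 260 − 6q = 137, so q = 20.5, Q = 2·20.5 = 41, and P = 178.
DWL is the triangle between Q = 41 and Q = 61.5: ½·(61.5 − 41)·(178 − 137) = 420.25.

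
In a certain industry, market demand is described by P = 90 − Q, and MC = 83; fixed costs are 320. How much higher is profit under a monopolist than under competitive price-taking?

Perfect competition: P = MC = 83, so 90 − Q = 83 and Q = 7.
Profit = (83 − 83)·7 − 320 = −320.
The monopolist equates marginal revenue to marginal cost: 90 − 2Q = 83, so Q = 3.5. From demand, P = 86.5.
Profit = (86.5 − 83)·3.5 − 320 = −307.75.
Change in profit: −307.75 − −320 = 12.25.

Profit rises by 12.25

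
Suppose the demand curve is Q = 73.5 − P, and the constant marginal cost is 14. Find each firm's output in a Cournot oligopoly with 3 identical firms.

q_i = 14.875

Inverting demand: P = 73.5 − Q.
With 3 symmetric Cournot firms, each firm's FOC gives 73.5 − 4q = 14, so q = 14.875, Q = 3·14.875 = 44.625, and P = 28.875.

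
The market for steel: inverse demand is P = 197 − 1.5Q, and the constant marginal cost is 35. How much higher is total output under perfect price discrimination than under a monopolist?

Q rises by 54

Monopoly sets MR = MC: 197 − 3Q = 35 ⇒ Q = 54, P = 197 − 1.5·54 = 116.
Under first-degree price discrimination the firm charges each unit its demand price and produces up to where P = MC, i.e. Q = 108. Consumer surplus is zero; producer surplus equals total surplus.
Change in total output: 108 − 54 = 54.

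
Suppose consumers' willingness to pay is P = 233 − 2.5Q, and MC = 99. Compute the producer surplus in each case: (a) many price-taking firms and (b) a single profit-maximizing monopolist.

Competitive firms price at marginal cost: P = 99, giving Q = 53.6.
PS = (99 − 99)·53.6 = 0.
The monopolist equates marginal revenue to marginal cost: 233 − 5Q = 99, so Q = 26.8. From demand, P = 166.
PS = (166 − 99)·26.8 = 1795.6.

Competition: PS = 0; Monopoly: PS = 1795.6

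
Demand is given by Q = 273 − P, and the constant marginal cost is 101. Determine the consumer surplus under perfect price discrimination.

Inverting demand: P = 273 − Q.
With perfect price discrimination, output is the efficient level Q = 172 (where demand meets MC), but every buyer pays their willingness to pay: CS = 0 and PS = total surplus.
CS = 0.

CS = 0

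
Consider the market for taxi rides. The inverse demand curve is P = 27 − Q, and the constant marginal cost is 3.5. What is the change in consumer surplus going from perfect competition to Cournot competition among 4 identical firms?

CS falls by 99.405

Competitive firms price at marginal cost: P = 3.5, giving Q = 23.5.
CS = ½·(27 − 3.5)·23.5 = 276.125.
Cournot with 4 identical firms: the symmetric best-response condition is 27 − 5q = 3.5. Each firm produces q = 4.7, total output Q = 18.8, price P = 8.2.
CS = ½·(27 − 8.2)·18.8 = 176.72.
Change in consumer surplus: 176.72 − 276.125 = −99.405.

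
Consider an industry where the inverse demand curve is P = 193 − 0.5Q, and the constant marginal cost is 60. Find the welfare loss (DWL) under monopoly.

Competitive firms price at marginal cost: P = 60, giving Q = 266.
A monopolist chooses Q where MR = MC. MR = 193 − Q; setting this equal to 60 gives Q = 133 and P = 126.5.
DWL is the triangle between Q = 133 and Q = 266: ½·(266 − 133)·(126.5 − 60) = 4422.25.

DWL = 4422.25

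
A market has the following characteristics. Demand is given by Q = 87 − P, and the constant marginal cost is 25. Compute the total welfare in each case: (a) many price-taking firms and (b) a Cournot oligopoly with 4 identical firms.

Competition: TS = 1922; Cournot: TS = 1845.12

Inverting demand: P = 87 − Q.
Under competition P = MC = 25, so Q = (87 − 25)/1 = 62.
CS = ½·(87 − 25)·62 = 1922; PS = (25 − 25)·62 = 0; TS = 1922.
With 4 symmetric Cournot firms, each firm's FOC gives 87 − 5q = 25, so q = 12.4, Q = 4·12.4 = 49.6, and P = 37.4.
CS = ½·(87 − 37.4)·49.6 = 1230.08; PS = (37.4 − 25)·49.6 = 615.04; TS = 1845.12.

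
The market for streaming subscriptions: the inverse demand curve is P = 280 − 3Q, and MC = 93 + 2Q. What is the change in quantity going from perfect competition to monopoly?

Under competition P = MC: 280 − 3Q = 93 + 2Q ⇒ Q = 37.4, P = 167.8.
A monopolist chooses Q where MR = MC. MR = 280 − 6Q; setting this equal to 93 + 2Q gives Q = 23.375 and P = 209.875.
Change in quantity: 23.375 − 37.4 = −14.025.

Q falls by 14.025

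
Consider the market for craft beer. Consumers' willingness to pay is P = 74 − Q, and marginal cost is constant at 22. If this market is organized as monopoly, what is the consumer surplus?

CS = 338

A monopolist chooses Q where MR = MC. MR = 74 − 2Q; setting this equal to 22 gives Q = 26 and P = 48.
CS = ½·(74 − 48)·26 = 338.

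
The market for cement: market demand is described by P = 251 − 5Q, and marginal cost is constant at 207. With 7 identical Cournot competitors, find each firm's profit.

With 7 symmetric Cournot firms, each firm's FOC gives 251 − 40q = 207, so q = 1.1, Q = 7·1.1 = 7.7, and P = 212.5.
Each firm's profit = (212.5 − 207)·1.1 = 6.05.

π_i = 6.05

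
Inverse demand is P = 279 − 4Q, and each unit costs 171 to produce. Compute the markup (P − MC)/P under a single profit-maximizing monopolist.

Monopoly sets MR = MC: 279 − 8Q = 171 ⇒ Q = 13.5, P = 279 − 4·13.5 = 225.
Lerner index = (P − MC)/P = (225 − 171)/225 = 0.24.

Lerner index = 0.24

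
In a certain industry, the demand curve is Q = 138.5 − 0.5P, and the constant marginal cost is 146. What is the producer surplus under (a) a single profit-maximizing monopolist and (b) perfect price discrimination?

Monopoly: PS = 2145.125; Perfect PD: PS = 4290.25

Inverting demand: P = 277 − 2Q.
Monopoly sets MR = MC: 277 − 4Q = 146 ⇒ Q = 32.75, P = 277 − 2·32.75 = 211.5.
PS = (211.5 − 146)·32.75 = 2145.125.
With perfect price discrimination, output is the efficient level Q = 65.5 (where demand meets MC), but every buyer pays their willingness to pay: CS = 0 and PS = total surplus.
PS = ½·(277 − 146)·65.5 = 4290.25.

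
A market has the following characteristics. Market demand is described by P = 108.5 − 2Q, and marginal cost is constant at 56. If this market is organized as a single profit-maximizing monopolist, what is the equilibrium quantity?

A monopolist chooses Q where MR = MC. MR = 108.5 − 4Q; setting this equal to 56 gives Q = 13.125 and P = 82.25.

Q = 13.125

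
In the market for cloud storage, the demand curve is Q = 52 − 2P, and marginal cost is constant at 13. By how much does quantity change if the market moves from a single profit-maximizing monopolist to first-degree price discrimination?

Q rises by 13

Inverting demand: P = 26 − 0.5Q.
The monopolist equates marginal revenue to marginal cost: 26 − Q = 13, so Q = 13. From demand, P = 19.5.
Under first-degree price discrimination the firm charges each unit its demand price and produces up to where P = MC, i.e. Q = 26. Consumer surplus is zero; producer surplus equals total surplus.
Change in quantity: 26 − 13 = 13.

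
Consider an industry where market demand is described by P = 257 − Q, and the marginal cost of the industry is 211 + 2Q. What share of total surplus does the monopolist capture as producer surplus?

The monopolist equates marginal revenue to marginal cost: 257 − 2Q = 211 + 2Q, so Q = 11.5. From demand, P = 245.5.
CS = ½·(257 − 245.5)·11.5 = 66.125.
PS = P·Q − VC(Q) = 245.5·11.5 − (211·11.5 + ½·2·11.5²) = 264.5.
Share captured = PS/TS = 264.5/330.625 = 0.8.

PS/TS = 0.8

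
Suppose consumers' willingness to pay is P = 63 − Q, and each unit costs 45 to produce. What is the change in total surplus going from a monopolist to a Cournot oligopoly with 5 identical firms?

The monopolist equates marginal revenue to marginal cost: 63 − 2Q = 45, so Q = 9. From demand, P = 54.
CS = ½·(63 − 54)·9 = 40.5; PS = (54 − 45)·9 = 81; TS = 121.5.
In a 5-firm Cournot equilibrium, symmetry and the first-order condition give q = (63 − 45)/(6) = 3. So Q = 15 and P = 48.
CS = ½·(63 − 48)·15 = 112.5; PS = (48 − 45)·15 = 45; TS = 157.5.
Change in total surplus: 157.5 − 121.5 = 36.

TS rises by 36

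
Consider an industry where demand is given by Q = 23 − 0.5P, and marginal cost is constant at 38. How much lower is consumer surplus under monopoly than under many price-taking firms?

Consumer surplus falls by 12

Inverting demand: P = 46 − 2Q.
Perfect competition: P = MC = 38, so 46 − 2Q = 38 and Q = 4.
CS = ½·(46 − 38)·4 = 16.
The monopolist equates marginal revenue to marginal cost: 46 − 4Q = 38, so Q = 2. From demand, P = 42.
CS = ½·(46 − 42)·2 = 4.
Change in consumer surplus: 4 − 16 = −12.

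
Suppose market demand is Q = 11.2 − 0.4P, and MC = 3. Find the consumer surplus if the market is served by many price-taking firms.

CS = 125

Inverting demand: P = 28 − 2.5Q.
Competitive firms price at marginal cost: P = 3, giving Q = 10.
CS = ½·(28 − 3)·10 = 125.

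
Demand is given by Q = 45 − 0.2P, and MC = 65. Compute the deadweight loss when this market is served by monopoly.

DWL = 640

Inverting demand: P = 225 − 5Q.
Perfect competition: P = MC = 65, so 225 − 5Q = 65 and Q = 32.
The monopolist equates marginal revenue to marginal cost: 225 − 10Q = 65, so Q = 16. From demand, P = 145.
DWL is the triangle between Q = 16 and Q = 32: ½·(32 − 16)·(145 − 65) = 640.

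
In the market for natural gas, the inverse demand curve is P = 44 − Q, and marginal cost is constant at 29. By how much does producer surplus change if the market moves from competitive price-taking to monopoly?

PS rises by 56.25

Under competition P = MC = 29, so Q = (44 − 29)/1 = 15.
PS = (29 − 29)·15 = 0.
A monopolist chooses Q where MR = MC. MR = 44 − 2Q; setting this equal to 29 gives Q = 7.5 and P = 36.5.
PS = (36.5 − 29)·7.5 = 56.25.
Change in producer surplus: 56.25 − 0 = 56.25.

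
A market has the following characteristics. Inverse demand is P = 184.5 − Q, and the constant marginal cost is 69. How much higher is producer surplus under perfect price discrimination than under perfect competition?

Competitive firms price at marginal cost: P = 69, giving Q = 115.5.
PS = (69 − 69)·115.5 = 0.
Under first-degree price discrimination the firm charges each unit its demand price and produces up to where P = MC, i.e. Q = 115.5. Consumer surplus is zero; producer surplus equals total surplus.
PS = ½·(184.5 − 69)·115.5 = 6670.125.
Change in producer surplus: 6670.125 − 0 = 6670.125.

PS rises by 6670.125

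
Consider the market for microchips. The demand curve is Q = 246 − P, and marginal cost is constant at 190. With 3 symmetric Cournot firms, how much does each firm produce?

q_i = 14

Inverting demand: P = 246 − Q.
With 3 symmetric Cournot firms, each firm's FOC gives 246 − 4q = 190, so q = 14, Q = 3·14 = 42, and P = 204.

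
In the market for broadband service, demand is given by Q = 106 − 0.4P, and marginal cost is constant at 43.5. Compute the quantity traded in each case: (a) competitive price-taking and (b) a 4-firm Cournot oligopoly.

Competition: Q = 88.6; Cournot: Q = 70.88

Inverting demand: P = 265 − 2.5Q.
Perfect competition: P = MC = 43.5, so 265 − 2.5Q = 43.5 and Q = 88.6.
With 4 symmetric Cournot firms, each firm's FOC gives 265 − 12.5q = 43.5, so q = 17.72, Q = 4·17.72 = 70.88, and P = 87.8.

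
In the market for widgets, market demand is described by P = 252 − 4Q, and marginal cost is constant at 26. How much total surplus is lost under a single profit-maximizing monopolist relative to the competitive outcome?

Competitive firms price at marginal cost: P = 26, giving Q = 56.5.
Monopoly sets MR = MC: 252 − 8Q = 26 ⇒ Q = 28.25, P = 252 − 4·28.25 = 139.
DWL is the triangle between Q = 28.25 and Q = 56.5: ½·(56.5 − 28.25)·(139 − 26) = 1596.125.

DWL = 1596.125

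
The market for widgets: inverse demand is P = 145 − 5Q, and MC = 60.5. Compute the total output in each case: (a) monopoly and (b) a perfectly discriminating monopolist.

Monopoly: Q = 8.45; Perfect PD: Q = 16.9

The monopolist equates marginal revenue to marginal cost: 145 − 10Q = 60.5, so Q = 8.45. From demand, P = 102.75.
A perfectly discriminating monopolist sells every unit with P(Q) ≥ MC(Q), so output equals the competitive quantity Q = 16.9. Each buyer pays their reservation price, so CS = 0 and the firm captures all surplus.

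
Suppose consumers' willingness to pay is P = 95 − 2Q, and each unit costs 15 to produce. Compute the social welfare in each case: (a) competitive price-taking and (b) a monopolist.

Competition: TS = 1600; Monopoly: TS = 1200

Under competition P = MC = 15, so Q = (95 − 15)/2 = 40.
CS = ½·(95 − 15)·40 = 1600; PS = (15 − 15)·40 = 0; TS = 1600.
Monopoly sets MR = MC: 95 − 4Q = 15 ⇒ Q = 20, P = 95 − 2·20 = 55.
CS = ½·(95 − 55)·20 = 400; PS = (55 − 15)·20 = 800; TS = 1200.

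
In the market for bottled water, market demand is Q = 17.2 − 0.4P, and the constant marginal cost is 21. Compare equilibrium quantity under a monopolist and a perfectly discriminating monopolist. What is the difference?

Q rises by 4.4

Inverting demand: P = 43 − 2.5Q.
A monopolist chooses Q where MR = MC. MR = 43 − 5Q; setting this equal to 21 gives Q = 4.4 and P = 32.
Under first-degree price discrimination the firm charges each unit its demand price and produces up to where P = MC, i.e. Q = 8.8. Consumer surplus is zero; producer surplus equals total surplus.
Change in equilibrium quantity: 8.8 − 4.4 = 4.4.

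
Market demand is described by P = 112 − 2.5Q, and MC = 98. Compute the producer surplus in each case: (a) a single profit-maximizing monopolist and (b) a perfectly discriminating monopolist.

The monopolist equates marginal revenue to marginal cost: 112 − 5Q = 98, so Q = 2.8. From demand, P = 105.
PS = (105 − 98)·2.8 = 19.6.
With perfect price discrimination, output is the efficient level Q = 5.6 (where demand meets MC), but every buyer pays their willingness to pay: CS = 0 and PS = total surplus.
PS = ½·(112 − 98)·5.6 = 39.2.

Monopoly: PS = 19.6; Perfect PD: PS = 39.2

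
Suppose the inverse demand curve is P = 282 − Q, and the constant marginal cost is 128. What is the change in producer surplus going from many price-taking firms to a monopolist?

PS rises by 5929

Perfect competition: P = MC = 128, so 282 − Q = 128 and Q = 154.
PS = (128 − 128)·154 = 0.
The monopolist equates marginal revenue to marginal cost: 282 − 2Q = 128, so Q = 77. From demand, P = 205.
PS = (205 − 128)·77 = 5929.
Change in producer surplus: 5929 − 0 = 5929.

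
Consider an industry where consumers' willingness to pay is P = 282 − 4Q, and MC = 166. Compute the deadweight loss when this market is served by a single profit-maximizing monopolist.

Under competition P = MC = 166, so Q = (282 − 166)/4 = 29.
The monopolist equates marginal revenue to marginal cost: 282 − 8Q = 166, so Q = 14.5. From demand, P = 224.
DWL is the triangle between Q = 14.5 and Q = 29: ½·(29 − 14.5)·(224 − 166) = 420.5.

DWL = 420.5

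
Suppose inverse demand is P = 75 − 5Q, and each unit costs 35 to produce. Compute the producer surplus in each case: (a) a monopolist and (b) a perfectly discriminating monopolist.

Monopoly sets MR = MC: 75 − 10Q = 35 ⇒ Q = 4, P = 75 − 5·4 = 55.
PS = (55 − 35)·4 = 80.
A perfectly discriminating monopolist sells every unit with P(Q) ≥ MC(Q), so output equals the competitive quantity Q = 8. Each buyer pays their reservation price, so CS = 0 and the firm captures all surplus.
PS = ½·(75 − 35)·8 = 160.

Monopoly: PS = 80; Perfect PD: PS = 160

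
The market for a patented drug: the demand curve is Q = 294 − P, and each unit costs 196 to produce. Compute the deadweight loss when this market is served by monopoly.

DWL = 1200.5

Inverting demand: P = 294 − Q.
Competitive firms price at marginal cost: P = 196, giving Q = 98.
Monopoly sets MR = MC: 294 − 2Q = 196 ⇒ Q = 49, P = 294 − 49 = 245.
DWL is the triangle between Q = 49 and Q = 98: ½·(98 − 49)·(245 − 196) = 1200.5.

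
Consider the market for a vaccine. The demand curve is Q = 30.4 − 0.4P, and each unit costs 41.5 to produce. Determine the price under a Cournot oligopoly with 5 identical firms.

Inverting demand: P = 76 − 2.5Q.
Cournot with 5 identical firms: the symmetric best-response condition is 76 − 15q = 41.5. Each firm produces q = 2.3, total output Q = 11.5, price P = 47.25.

P = 47.25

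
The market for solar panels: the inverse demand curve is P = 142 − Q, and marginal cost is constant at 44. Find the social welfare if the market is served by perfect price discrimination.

TS = 4802

A perfectly discriminating monopolist sells every unit with P(Q) ≥ MC(Q), so output equals the competitive quantity Q = 98. Each buyer pays their reservation price, so CS = 0 and the firm captures all surplus.
TS = 4802 (equal to competitive TS).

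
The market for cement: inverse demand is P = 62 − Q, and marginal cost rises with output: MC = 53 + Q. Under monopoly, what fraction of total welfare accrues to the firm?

A monopolist chooses Q where MR = MC. MR = 62 − 2Q; setting this equal to 53 + Q gives Q = 3 and P = 59.
CS = ½·(62 − 59)·3 = 4.5.
PS = P·Q − VC(Q) = 59·3 − (53·3 + ½·1·3²) = 13.5.
Share captured = PS/TS = 13.5/18 = 0.75.

PS/TS = 0.75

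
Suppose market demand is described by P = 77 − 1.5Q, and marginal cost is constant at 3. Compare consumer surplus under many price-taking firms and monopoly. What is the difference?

Consumer surplus falls by 1369

Perfect competition: P = MC = 3, so 77 − 1.5Q = 3 and Q = 148/3.
CS = ½·(77 − 3)·148/3 = 5476/3.
A monopolist chooses Q where MR = MC. MR = 77 − 3Q; setting this equal to 3 gives Q = 74/3 and P = 40.
CS = ½·(77 − 40)·74/3 = 1369/3.
Change in consumer surplus: 1369/3 − 5476/3 = −1369.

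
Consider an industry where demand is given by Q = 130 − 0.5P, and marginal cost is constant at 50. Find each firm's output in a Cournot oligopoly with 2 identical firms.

Inverting demand: P = 260 − 2Q.
Cournot with 2 identical firms: the symmetric best-response condition is 260 − 6q = 50. Each firm produces q = 35, total output Q = 70, price P = 120.

q_i = 35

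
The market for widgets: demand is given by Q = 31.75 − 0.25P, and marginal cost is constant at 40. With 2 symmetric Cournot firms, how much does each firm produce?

Inverting demand: P = 127 − 4Q.
Cournot with 2 identical firms: the symmetric best-response condition is 127 − 12q = 40. Each firm produces q = 7.25, total output Q = 14.5, price P = 69.

q_i = 7.25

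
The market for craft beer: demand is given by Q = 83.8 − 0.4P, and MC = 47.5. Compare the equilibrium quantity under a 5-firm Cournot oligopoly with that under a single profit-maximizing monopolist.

Inverting demand: P = 209.5 − 2.5Q.
Cournot with 5 identical firms: the symmetric best-response condition is 209.5 − 15q = 47.5. Each firm produces q = 10.8, total output Q = 54, price P = 74.5.
Monopoly sets MR = MC: 209.5 − 5Q = 47.5 ⇒ Q = 32.4, P = 209.5 − 2.5·32.4 = 128.5.

Cournot: Q = 54; Monopoly: Q = 32.4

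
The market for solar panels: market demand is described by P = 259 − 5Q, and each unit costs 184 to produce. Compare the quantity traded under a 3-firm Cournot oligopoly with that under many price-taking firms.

With 3 symmetric Cournot firms, each firm's FOC gives 259 − 20q = 184, so q = 3.75, Q = 3·3.75 = 11.25, and P = 202.75.
Competitive firms price at marginal cost: P = 184, giving Q = 15.

Cournot: Q = 11.25; Competition: Q = 15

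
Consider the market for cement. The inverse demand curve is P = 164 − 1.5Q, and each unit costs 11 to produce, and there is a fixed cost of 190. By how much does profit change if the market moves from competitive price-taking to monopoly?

π rises by 3901.5

Under competition P = MC = 11, so Q = (164 − 11)/1.5 = 102.
Profit = (11 − 11)·102 − 190 = −190.
Monopoly sets MR = MC: 164 − 3Q = 11 ⇒ Q = 51, P = 164 − 1.5·51 = 87.5.
Profit = (87.5 − 11)·51 − 190 = 3711.5.
Change in profit: 3711.5 − −190 = 3901.5.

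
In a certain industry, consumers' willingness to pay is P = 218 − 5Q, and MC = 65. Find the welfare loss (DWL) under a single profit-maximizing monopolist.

Under competition P = MC = 65, so Q = (218 − 65)/5 = 30.6.
The monopolist equates marginal revenue to marginal cost: 218 − 10Q = 65, so Q = 15.3. From demand, P = 141.5.
DWL is the triangle between Q = 15.3 and Q = 30.6: ½·(30.6 − 15.3)·(141.5 − 65) = 585.225.

DWL = 585.225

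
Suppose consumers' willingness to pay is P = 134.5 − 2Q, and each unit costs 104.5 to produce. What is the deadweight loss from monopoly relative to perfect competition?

DWL = 56.25

Competitive firms price at marginal cost: P = 104.5, giving Q = 15.
A monopolist chooses Q where MR = MC. MR = 134.5 − 4Q; setting this equal to 104.5 gives Q = 7.5 and P = 119.5.
DWL is the triangle between Q = 7.5 and Q = 15: ½·(15 − 7.5)·(119.5 − 104.5) = 56.25.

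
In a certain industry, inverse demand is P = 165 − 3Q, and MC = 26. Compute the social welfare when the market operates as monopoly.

A monopolist chooses Q where MR = MC. MR = 165 − 6Q; setting this equal to 26 gives Q = 139/6 and P = 95.5.
CS = ½·(165 − 95.5)·139/6 = 19321/24; PS = (95.5 − 26)·139/6 = 19321/12; TS = 2415.125.

TS = 2415.125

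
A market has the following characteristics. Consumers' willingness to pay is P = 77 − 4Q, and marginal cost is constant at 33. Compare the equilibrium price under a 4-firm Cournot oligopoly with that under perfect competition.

Cournot with 4 identical firms: the symmetric best-response condition is 77 − 20q = 33. Each firm produces q = 2.2, total output Q = 8.8, price P = 41.8.
Competitive firms price at marginal cost: P = 33, giving Q = 11.

Cournot: P = 41.8; Competition: P = 33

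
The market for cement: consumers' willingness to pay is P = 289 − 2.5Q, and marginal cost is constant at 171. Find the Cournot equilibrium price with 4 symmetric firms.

In a 4-firm Cournot equilibrium, symmetry and the first-order condition give q = (289 − 171)/(12.5) = 9.44. So Q = 37.76 and P = 194.6.

P = 194.6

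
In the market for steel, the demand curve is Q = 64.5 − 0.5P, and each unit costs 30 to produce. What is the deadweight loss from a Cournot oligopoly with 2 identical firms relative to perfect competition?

Inverting demand: P = 129 − 2Q.
Perfect competition: P = MC = 30, so 129 − 2Q = 30 and Q = 49.5.
With 2 symmetric Cournot firms, each firm's FOC gives 129 − 6q = 30, so q = 16.5, Q = 2·16.5 = 33, and P = 63.
DWL is the triangle between Q = 33 and Q = 49.5: ½·(49.5 − 33)·(63 − 30) = 272.25.

DWL = 272.25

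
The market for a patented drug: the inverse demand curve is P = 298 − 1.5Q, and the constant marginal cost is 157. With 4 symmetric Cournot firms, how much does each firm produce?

Cournot with 4 identical firms: the symmetric best-response condition is 298 − 7.5q = 157. Each firm produces q = 18.8, total output Q = 75.2, price P = 185.2.

q_i = 18.8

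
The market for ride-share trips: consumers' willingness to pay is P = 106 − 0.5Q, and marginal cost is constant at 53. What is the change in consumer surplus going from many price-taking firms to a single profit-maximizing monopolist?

Under competition P = MC = 53, so Q = (106 − 53)/0.5 = 106.
CS = ½·(106 − 53)·106 = 2809.
The monopolist equates marginal revenue to marginal cost: 106 − Q = 53, so Q = 53. From demand, P = 79.5.
CS = ½·(106 − 79.5)·53 = 702.25.
Change in consumer surplus: 702.25 − 2809 = −2106.75.

CS falls by 2106.75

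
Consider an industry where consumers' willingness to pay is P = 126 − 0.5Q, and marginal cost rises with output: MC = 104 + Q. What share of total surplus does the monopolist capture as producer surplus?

PS/TS = 0.8

A monopolist chooses Q where MR = MC. MR = 126 − Q; setting this equal to 104 + Q gives Q = 11 and P = 120.5.
CS = ½·(126 − 120.5)·11 = 30.25.
PS = P·Q − VC(Q) = 120.5·11 − (104·11 + ½·1·11²) = 121.
Share captured = PS/TS = 121/151.25 = 0.8.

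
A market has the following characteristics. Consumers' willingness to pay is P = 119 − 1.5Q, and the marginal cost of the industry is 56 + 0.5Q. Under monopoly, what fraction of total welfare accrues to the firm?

The monopolist equates marginal revenue to marginal cost: 119 − 3Q = 56 + 0.5Q, so Q = 18. From demand, P = 92.
CS = ½·(119 − 92)·18 = 243.
PS = P·Q − VC(Q) = 92·18 − (56·18 + ½·0.5·18²) = 567.
Share captured = PS/TS = 567/810 = 0.7.

PS/TS = 0.7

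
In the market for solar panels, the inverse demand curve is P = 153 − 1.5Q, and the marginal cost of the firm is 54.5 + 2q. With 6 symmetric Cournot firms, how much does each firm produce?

q_i = 7.88

With 6 symmetric Cournot firms, each firm's FOC gives 153 − 10.5q = 54.5 + 2q, so q = 7.88, Q = 6·7.88 = 47.28, and P = 82.08.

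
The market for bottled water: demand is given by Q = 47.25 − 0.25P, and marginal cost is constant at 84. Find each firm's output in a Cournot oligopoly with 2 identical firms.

q_i = 8.75

Inverting demand: P = 189 − 4Q.
In a 2-firm Cournot equilibrium, symmetry and the first-order condition give q = (189 − 84)/(12) = 8.75. So Q = 17.5 and P = 119.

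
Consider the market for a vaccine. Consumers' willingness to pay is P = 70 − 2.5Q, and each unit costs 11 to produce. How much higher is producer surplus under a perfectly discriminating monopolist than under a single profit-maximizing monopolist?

The monopolist equates marginal revenue to marginal cost: 70 − 5Q = 11, so Q = 11.8. From demand, P = 40.5.
PS = (40.5 − 11)·11.8 = 348.1.
A perfectly discriminating monopolist sells every unit with P(Q) ≥ MC(Q), so output equals the competitive quantity Q = 23.6. Each buyer pays their reservation price, so CS = 0 and the firm captures all surplus.
PS = ½·(70 − 11)·23.6 = 696.2.
Change in producer surplus: 696.2 − 348.1 = 348.1.

Producer surplus rises by 348.1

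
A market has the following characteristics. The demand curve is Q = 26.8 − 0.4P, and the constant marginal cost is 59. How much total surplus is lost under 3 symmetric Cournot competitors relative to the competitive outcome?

Inverting demand: P = 67 − 2.5Q.
Under competition P = MC = 59, so Q = (67 − 59)/2.5 = 3.2.
In a 3-firm Cournot equilibrium, symmetry and the first-order condition give q = (67 − 59)/(10) = 0.8. So Q = 2.4 and P = 61.
DWL is the triangle between Q = 2.4 and Q = 3.2: ½·(3.2 − 2.4)·(61 − 59) = 0.8.

DWL = 0.8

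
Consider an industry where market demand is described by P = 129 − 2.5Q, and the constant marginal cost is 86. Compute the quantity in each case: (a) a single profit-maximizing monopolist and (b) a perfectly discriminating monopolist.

Monopoly: Q = 8.6; Perfect PD: Q = 17.2

The monopolist equates marginal revenue to marginal cost: 129 − 5Q = 86, so Q = 8.6. From demand, P = 107.5.
Under first-degree price discrimination the firm charges each unit its demand price and produces up to where P = MC, i.e. Q = 17.2. Consumer surplus is zero; producer surplus equals total surplus.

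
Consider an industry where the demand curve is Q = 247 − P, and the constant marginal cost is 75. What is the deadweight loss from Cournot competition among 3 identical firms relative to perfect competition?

Inverting demand: P = 247 − Q.
Perfect competition: P = MC = 75, so 247 − Q = 75 and Q = 172.
In a 3-firm Cournot equilibrium, symmetry and the first-order condition give q = (247 − 75)/(4) = 43. So Q = 129 and P = 118.
DWL is the triangle between Q = 129 and Q = 172: ½·(172 − 129)·(118 − 75) = 924.5.

DWL = 924.5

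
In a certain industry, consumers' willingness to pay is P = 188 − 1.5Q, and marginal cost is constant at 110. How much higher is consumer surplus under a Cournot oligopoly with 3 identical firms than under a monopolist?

Consumer surplus rises by 633.75

Monopoly sets MR = MC: 188 − 3Q = 110 ⇒ Q = 26, P = 188 − 1.5·26 = 149.
CS = ½·(188 − 149)·26 = 507.
With 3 symmetric Cournot firms, each firm's FOC gives 188 − 6q = 110, so q = 13, Q = 3·13 = 39, and P = 129.5.
CS = ½·(188 − 129.5)·39 = 1140.75.
Change in consumer surplus: 1140.75 − 507 = 633.75.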